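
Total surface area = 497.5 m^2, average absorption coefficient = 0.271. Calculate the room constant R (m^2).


Given values:
  S = 497.5 m^2, alpha = 0.271
Formula: R = S * alpha / (1 - alpha)
Numerator: 497.5 * 0.271 = 134.8225
Denominator: 1 - 0.271 = 0.729
R = 134.8225 / 0.729 = 184.94

184.94 m^2


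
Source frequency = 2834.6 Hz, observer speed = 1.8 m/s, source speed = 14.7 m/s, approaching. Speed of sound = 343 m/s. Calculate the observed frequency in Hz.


Given values:
  f_s = 2834.6 Hz, v_o = 1.8 m/s, v_s = 14.7 m/s
  Direction: approaching
Formula: f_o = f_s * (c + v_o) / (c - v_s)
Numerator: c + v_o = 343 + 1.8 = 344.8
Denominator: c - v_s = 343 - 14.7 = 328.3
f_o = 2834.6 * 344.8 / 328.3 = 2977.06

2977.06 Hz


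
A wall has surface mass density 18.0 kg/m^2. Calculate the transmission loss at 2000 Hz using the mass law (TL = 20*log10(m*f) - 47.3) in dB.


Given values:
  m = 18.0 kg/m^2, f = 2000 Hz
Formula: TL = 20 * log10(m * f) - 47.3
Compute m * f = 18.0 * 2000 = 36000.0
Compute log10(36000.0) = 4.556303
Compute 20 * 4.556303 = 91.1261
TL = 91.1261 - 47.3 = 43.83

43.83 dB


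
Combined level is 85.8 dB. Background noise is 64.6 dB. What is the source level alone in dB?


Given values:
  L_total = 85.8 dB, L_bg = 64.6 dB
Formula: L_source = 10 * log10(10^(L_total/10) - 10^(L_bg/10))
Convert to linear:
  10^(85.8/10) = 380189396.3206
  10^(64.6/10) = 2884031.5031
Difference: 380189396.3206 - 2884031.5031 = 377305364.8175
L_source = 10 * log10(377305364.8175) = 85.77

85.77 dB


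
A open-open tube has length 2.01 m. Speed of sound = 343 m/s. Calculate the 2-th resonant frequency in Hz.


Given values:
  Tube type: open-open, L = 2.01 m, c = 343 m/s, n = 2
Formula: f_n = n * c / (2 * L)
Compute 2 * L = 2 * 2.01 = 4.02
f = 2 * 343 / 4.02
f = 170.65

170.65 Hz


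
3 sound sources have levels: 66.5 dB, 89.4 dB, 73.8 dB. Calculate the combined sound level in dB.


Formula: L_total = 10 * log10( sum(10^(Li/10)) )
  Source 1: 10^(66.5/10) = 4466835.9215
  Source 2: 10^(89.4/10) = 870963589.9561
  Source 3: 10^(73.8/10) = 23988329.1902
Sum of linear values = 899418755.0678
L_total = 10 * log10(899418755.0678) = 89.54

89.54 dB


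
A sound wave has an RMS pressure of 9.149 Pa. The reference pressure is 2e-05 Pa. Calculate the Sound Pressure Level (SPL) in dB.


Given values:
  p = 9.149 Pa
  p_ref = 2e-05 Pa
Formula: SPL = 20 * log10(p / p_ref)
Compute ratio: p / p_ref = 9.149 / 2e-05 = 457450
Compute log10: log10(457450) = 5.660344
Multiply: SPL = 20 * 5.660344 = 113.21

113.21 dB


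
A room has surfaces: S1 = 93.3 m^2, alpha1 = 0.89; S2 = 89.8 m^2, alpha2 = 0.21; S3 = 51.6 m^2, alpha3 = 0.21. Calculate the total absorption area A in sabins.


Given surfaces:
  Surface 1: 93.3 * 0.89 = 83.037
  Surface 2: 89.8 * 0.21 = 18.858
  Surface 3: 51.6 * 0.21 = 10.836
Formula: A = sum(Si * alpha_i)
A = 83.037 + 18.858 + 10.836
A = 112.73

112.73 sabins


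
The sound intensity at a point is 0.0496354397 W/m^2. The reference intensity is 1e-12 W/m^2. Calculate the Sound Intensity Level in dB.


Given values:
  I = 0.0496354397 W/m^2
  I_ref = 1e-12 W/m^2
Formula: SIL = 10 * log10(I / I_ref)
Compute ratio: I / I_ref = 49635439700
Compute log10: log10(49635439700) = 10.695792
Multiply: SIL = 10 * 10.695792 = 106.96

106.96 dB


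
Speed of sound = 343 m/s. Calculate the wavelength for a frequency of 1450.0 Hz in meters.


Given values:
  c = 343 m/s, f = 1450.0 Hz
Formula: lambda = c / f
lambda = 343 / 1450.0
lambda = 0.2366

0.2366 m


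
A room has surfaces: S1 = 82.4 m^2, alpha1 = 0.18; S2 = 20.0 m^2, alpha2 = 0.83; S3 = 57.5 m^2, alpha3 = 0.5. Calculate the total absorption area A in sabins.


Given surfaces:
  Surface 1: 82.4 * 0.18 = 14.832
  Surface 2: 20.0 * 0.83 = 16.6
  Surface 3: 57.5 * 0.5 = 28.75
Formula: A = sum(Si * alpha_i)
A = 14.832 + 16.6 + 28.75
A = 60.18

60.18 sabins


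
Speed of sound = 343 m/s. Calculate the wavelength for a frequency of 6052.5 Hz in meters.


Given values:
  c = 343 m/s, f = 6052.5 Hz
Formula: lambda = c / f
lambda = 343 / 6052.5
lambda = 0.0567

0.0567 m


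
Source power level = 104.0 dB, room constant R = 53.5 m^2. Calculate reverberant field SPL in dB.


Given values:
  Lw = 104.0 dB, R = 53.5 m^2
Formula: SPL = Lw + 10 * log10(4 / R)
Compute 4 / R = 4 / 53.5 = 0.074766
Compute 10 * log10(0.074766) = -11.263
SPL = 104.0 + (-11.263) = 92.74

92.74 dB


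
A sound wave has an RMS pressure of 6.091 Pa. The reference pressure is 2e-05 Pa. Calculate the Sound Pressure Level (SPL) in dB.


Given values:
  p = 6.091 Pa
  p_ref = 2e-05 Pa
Formula: SPL = 20 * log10(p / p_ref)
Compute ratio: p / p_ref = 6.091 / 2e-05 = 304550
Compute log10: log10(304550) = 5.483659
Multiply: SPL = 20 * 5.483659 = 109.67

109.67 dB


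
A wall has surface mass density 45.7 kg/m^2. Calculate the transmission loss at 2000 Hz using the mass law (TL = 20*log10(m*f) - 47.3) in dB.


Given values:
  m = 45.7 kg/m^2, f = 2000 Hz
Formula: TL = 20 * log10(m * f) - 47.3
Compute m * f = 45.7 * 2000 = 91400.0
Compute log10(91400.0) = 4.960946
Compute 20 * 4.960946 = 99.2189
TL = 99.2189 - 47.3 = 51.92

51.92 dB


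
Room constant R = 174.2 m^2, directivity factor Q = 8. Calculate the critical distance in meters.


Given values:
  R = 174.2 m^2, Q = 8
Formula: d_c = 0.141 * sqrt(Q * R)
Compute Q * R = 8 * 174.2 = 1393.6
Compute sqrt(1393.6) = 37.331
d_c = 0.141 * 37.331 = 5.264

5.264 m


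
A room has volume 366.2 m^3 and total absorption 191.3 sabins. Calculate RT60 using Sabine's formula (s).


Given values:
  V = 366.2 m^3
  A = 191.3 sabins
Formula: RT60 = 0.161 * V / A
Numerator: 0.161 * 366.2 = 58.9582
RT60 = 58.9582 / 191.3 = 0.308

0.308 s


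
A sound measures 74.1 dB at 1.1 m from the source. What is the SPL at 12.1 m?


Given values:
  SPL1 = 74.1 dB, r1 = 1.1 m, r2 = 12.1 m
Formula: SPL2 = SPL1 - 20 * log10(r2 / r1)
Compute ratio: r2 / r1 = 12.1 / 1.1 = 11.0
Compute log10: log10(11.0) = 1.041393
Compute drop: 20 * 1.041393 = 20.8279
SPL2 = 74.1 - 20.8279 = 53.27

53.27 dB


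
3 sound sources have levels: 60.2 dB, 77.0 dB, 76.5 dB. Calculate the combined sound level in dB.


Formula: L_total = 10 * log10( sum(10^(Li/10)) )
  Source 1: 10^(60.2/10) = 1047128.5481
  Source 2: 10^(77.0/10) = 50118723.3627
  Source 3: 10^(76.5/10) = 44668359.2151
Sum of linear values = 95834211.1259
L_total = 10 * log10(95834211.1259) = 79.82

79.82 dB


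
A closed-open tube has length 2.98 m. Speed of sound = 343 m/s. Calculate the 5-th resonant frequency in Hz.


Given values:
  Tube type: closed-open, L = 2.98 m, c = 343 m/s, n = 5
Formula: f_n = (2n - 1) * c / (4 * L)
Compute 2n - 1 = 2*5 - 1 = 9
Compute 4 * L = 4 * 2.98 = 11.92
f = 9 * 343 / 11.92
f = 258.98

258.98 Hz


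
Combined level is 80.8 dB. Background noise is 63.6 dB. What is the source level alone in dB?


Given values:
  L_total = 80.8 dB, L_bg = 63.6 dB
Formula: L_source = 10 * log10(10^(L_total/10) - 10^(L_bg/10))
Convert to linear:
  10^(80.8/10) = 120226443.4617
  10^(63.6/10) = 2290867.6528
Difference: 120226443.4617 - 2290867.6528 = 117935575.8089
L_source = 10 * log10(117935575.8089) = 80.72

80.72 dB


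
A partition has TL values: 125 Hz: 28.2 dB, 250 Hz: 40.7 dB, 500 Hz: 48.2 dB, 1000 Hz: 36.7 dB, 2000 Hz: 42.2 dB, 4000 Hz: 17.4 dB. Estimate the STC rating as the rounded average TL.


Given TL values at each frequency:
  125 Hz: 28.2 dB
  250 Hz: 40.7 dB
  500 Hz: 48.2 dB
  1000 Hz: 36.7 dB
  2000 Hz: 42.2 dB
  4000 Hz: 17.4 dB
Formula: STC ~ round(average of TL values)
Sum = 28.2 + 40.7 + 48.2 + 36.7 + 42.2 + 17.4 = 213.4
Average = 213.4 / 6 = 35.57
Rounded: 36

36


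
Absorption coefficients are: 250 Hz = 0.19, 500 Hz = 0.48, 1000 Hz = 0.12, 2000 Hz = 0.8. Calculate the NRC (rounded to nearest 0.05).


Given values:
  a_250 = 0.19, a_500 = 0.48
  a_1000 = 0.12, a_2000 = 0.8
Formula: NRC = (a250 + a500 + a1000 + a2000) / 4
Sum = 0.19 + 0.48 + 0.12 + 0.8 = 1.59
NRC = 1.59 / 4 = 0.3975
Rounded to nearest 0.05: 0.4

0.4


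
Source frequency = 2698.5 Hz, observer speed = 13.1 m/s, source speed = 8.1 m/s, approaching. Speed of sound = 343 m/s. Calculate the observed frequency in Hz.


Given values:
  f_s = 2698.5 Hz, v_o = 13.1 m/s, v_s = 8.1 m/s
  Direction: approaching
Formula: f_o = f_s * (c + v_o) / (c - v_s)
Numerator: c + v_o = 343 + 13.1 = 356.1
Denominator: c - v_s = 343 - 8.1 = 334.9
f_o = 2698.5 * 356.1 / 334.9 = 2869.32

2869.32 Hz


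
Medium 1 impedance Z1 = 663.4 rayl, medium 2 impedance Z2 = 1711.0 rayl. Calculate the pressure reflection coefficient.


Given values:
  Z1 = 663.4 rayl, Z2 = 1711.0 rayl
Formula: R = (Z2 - Z1) / (Z2 + Z1)
Numerator: Z2 - Z1 = 1711.0 - 663.4 = 1047.6
Denominator: Z2 + Z1 = 1711.0 + 663.4 = 2374.4
R = 1047.6 / 2374.4 = 0.4412

0.4412


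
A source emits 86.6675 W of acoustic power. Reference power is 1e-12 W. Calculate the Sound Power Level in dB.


Given values:
  W = 86.6675 W
  W_ref = 1e-12 W
Formula: SWL = 10 * log10(W / W_ref)
Compute ratio: W / W_ref = 86667500000000
Compute log10: log10(86667500000000) = 13.937856
Multiply: SWL = 10 * 13.937856 = 139.38

139.38 dB


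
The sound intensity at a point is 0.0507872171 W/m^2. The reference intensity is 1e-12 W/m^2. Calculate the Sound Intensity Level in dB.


Given values:
  I = 0.0507872171 W/m^2
  I_ref = 1e-12 W/m^2
Formula: SIL = 10 * log10(I / I_ref)
Compute ratio: I / I_ref = 50787217100
Compute log10: log10(50787217100) = 10.705754
Multiply: SIL = 10 * 10.705754 = 107.06

107.06 dB


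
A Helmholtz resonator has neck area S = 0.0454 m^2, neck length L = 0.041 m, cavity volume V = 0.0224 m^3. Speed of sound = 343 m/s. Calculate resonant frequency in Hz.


Given values:
  S = 0.0454 m^2, L = 0.041 m, V = 0.0224 m^3, c = 343 m/s
Formula: f = (c / (2*pi)) * sqrt(S / (V * L))
Compute V * L = 0.0224 * 0.041 = 0.0009184
Compute S / (V * L) = 0.0454 / 0.0009184 = 49.4338
Compute sqrt(49.4338) = 7.030917
Compute c / (2*pi) = 343 / 6.283185 = 54.590148
f = 54.590148 * 7.030917 = 383.82

383.82 Hz


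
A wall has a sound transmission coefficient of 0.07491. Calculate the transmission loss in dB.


Given values:
  tau = 0.07491
Formula: TL = 10 * log10(1 / tau)
Compute 1 / tau = 1 / 0.07491 = 13.3494
Compute log10(13.3494) = 1.125462
TL = 10 * 1.125462 = 11.25

11.25 dB


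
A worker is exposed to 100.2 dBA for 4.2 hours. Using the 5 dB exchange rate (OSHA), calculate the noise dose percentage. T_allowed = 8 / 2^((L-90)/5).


Given values:
  L = 100.2 dBA, T = 4.2 hours
Formula: T_allowed = 8 / 2^((L - 90) / 5)
Compute exponent: (100.2 - 90) / 5 = 2.04
Compute 2^(2.04) = 4.112455
T_allowed = 8 / 4.112455 = 1.94531 hours
Dose = (T / T_allowed) * 100
Dose = (4.2 / 1.94531) * 100 = 215.9

215.9 %


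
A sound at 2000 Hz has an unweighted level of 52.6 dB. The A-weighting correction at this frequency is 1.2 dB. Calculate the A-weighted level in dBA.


Given values:
  SPL = 52.6 dB
  A-weighting at 2000 Hz = 1.2 dB
Formula: L_A = SPL + A_weight
L_A = 52.6 + (1.2)
L_A = 53.8

53.8 dBA


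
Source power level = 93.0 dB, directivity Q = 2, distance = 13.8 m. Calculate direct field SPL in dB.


Given values:
  Lw = 93.0 dB, Q = 2, r = 13.8 m
Formula: SPL = Lw + 10 * log10(Q / (4 * pi * r^2))
Compute 4 * pi * r^2 = 4 * pi * 13.8^2 = 2393.1396
Compute Q / denom = 2 / 2393.1396 = 0.00083572
Compute 10 * log10(0.00083572) = -30.7794
SPL = 93.0 + (-30.7794) = 62.22

62.22 dB


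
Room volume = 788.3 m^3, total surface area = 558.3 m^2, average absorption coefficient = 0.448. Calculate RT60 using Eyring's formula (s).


Given values:
  V = 788.3 m^3, S = 558.3 m^2, alpha = 0.448
Formula: RT60 = 0.161 * V / (-S * ln(1 - alpha))
Compute ln(1 - 0.448) = ln(0.552) = -0.594207
Denominator: -558.3 * -0.594207 = 331.7458
Numerator: 0.161 * 788.3 = 126.9163
RT60 = 126.9163 / 331.7458 = 0.383

0.383 s


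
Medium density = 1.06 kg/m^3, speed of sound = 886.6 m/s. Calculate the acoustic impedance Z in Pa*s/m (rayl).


Given values:
  rho = 1.06 kg/m^3
  c = 886.6 m/s
Formula: Z = rho * c
Z = 1.06 * 886.6
Z = 939.8

939.8 rayl


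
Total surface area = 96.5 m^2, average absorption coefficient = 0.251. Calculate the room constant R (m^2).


Given values:
  S = 96.5 m^2, alpha = 0.251
Formula: R = S * alpha / (1 - alpha)
Numerator: 96.5 * 0.251 = 24.2215
Denominator: 1 - 0.251 = 0.749
R = 24.2215 / 0.749 = 32.34

32.34 m^2


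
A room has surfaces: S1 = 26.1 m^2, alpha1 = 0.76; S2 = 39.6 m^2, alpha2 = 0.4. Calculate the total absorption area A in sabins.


Given surfaces:
  Surface 1: 26.1 * 0.76 = 19.836
  Surface 2: 39.6 * 0.4 = 15.84
Formula: A = sum(Si * alpha_i)
A = 19.836 + 15.84
A = 35.68

35.68 sabins


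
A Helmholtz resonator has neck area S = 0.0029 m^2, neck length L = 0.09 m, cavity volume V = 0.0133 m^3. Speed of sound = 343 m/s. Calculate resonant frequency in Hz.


Given values:
  S = 0.0029 m^2, L = 0.09 m, V = 0.0133 m^3, c = 343 m/s
Formula: f = (c / (2*pi)) * sqrt(S / (V * L))
Compute V * L = 0.0133 * 0.09 = 0.001197
Compute S / (V * L) = 0.0029 / 0.001197 = 2.4227
Compute sqrt(2.4227) = 1.556502
Compute c / (2*pi) = 343 / 6.283185 = 54.590148
f = 54.590148 * 1.556502 = 84.97

84.97 Hz


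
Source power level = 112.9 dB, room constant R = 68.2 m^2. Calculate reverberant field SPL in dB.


Given values:
  Lw = 112.9 dB, R = 68.2 m^2
Formula: SPL = Lw + 10 * log10(4 / R)
Compute 4 / R = 4 / 68.2 = 0.058651
Compute 10 * log10(0.058651) = -12.3172
SPL = 112.9 + (-12.3172) = 100.58

100.58 dB


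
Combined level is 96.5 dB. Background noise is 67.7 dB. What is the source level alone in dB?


Given values:
  L_total = 96.5 dB, L_bg = 67.7 dB
Formula: L_source = 10 * log10(10^(L_total/10) - 10^(L_bg/10))
Convert to linear:
  10^(96.5/10) = 4466835921.5096
  10^(67.7/10) = 5888436.5536
Difference: 4466835921.5096 - 5888436.5536 = 4460947484.956
L_source = 10 * log10(4460947484.956) = 96.49

96.49 dB


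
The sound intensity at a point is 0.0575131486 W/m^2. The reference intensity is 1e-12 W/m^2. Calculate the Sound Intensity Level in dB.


Given values:
  I = 0.0575131486 W/m^2
  I_ref = 1e-12 W/m^2
Formula: SIL = 10 * log10(I / I_ref)
Compute ratio: I / I_ref = 57513148600
Compute log10: log10(57513148600) = 10.759767
Multiply: SIL = 10 * 10.759767 = 107.6

107.6 dB


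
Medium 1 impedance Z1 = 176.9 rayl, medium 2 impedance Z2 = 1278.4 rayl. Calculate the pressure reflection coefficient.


Given values:
  Z1 = 176.9 rayl, Z2 = 1278.4 rayl
Formula: R = (Z2 - Z1) / (Z2 + Z1)
Numerator: Z2 - Z1 = 1278.4 - 176.9 = 1101.5
Denominator: Z2 + Z1 = 1278.4 + 176.9 = 1455.3
R = 1101.5 / 1455.3 = 0.7569

0.7569


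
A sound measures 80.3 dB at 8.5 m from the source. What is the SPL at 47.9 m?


Given values:
  SPL1 = 80.3 dB, r1 = 8.5 m, r2 = 47.9 m
Formula: SPL2 = SPL1 - 20 * log10(r2 / r1)
Compute ratio: r2 / r1 = 47.9 / 8.5 = 5.6353
Compute log10: log10(5.6353) = 0.750917
Compute drop: 20 * 0.750917 = 15.0183
SPL2 = 80.3 - 15.0183 = 65.28

65.28 dB


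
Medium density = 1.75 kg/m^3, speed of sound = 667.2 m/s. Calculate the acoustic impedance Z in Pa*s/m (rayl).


Given values:
  rho = 1.75 kg/m^3
  c = 667.2 m/s
Formula: Z = rho * c
Z = 1.75 * 667.2
Z = 1167.6

1167.6 rayl


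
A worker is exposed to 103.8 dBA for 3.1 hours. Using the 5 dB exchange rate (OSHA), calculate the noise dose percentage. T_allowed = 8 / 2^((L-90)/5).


Given values:
  L = 103.8 dBA, T = 3.1 hours
Formula: T_allowed = 8 / 2^((L - 90) / 5)
Compute exponent: (103.8 - 90) / 5 = 2.76
Compute 2^(2.76) = 6.773962
T_allowed = 8 / 6.773962 = 1.180993 hours
Dose = (T / T_allowed) * 100
Dose = (3.1 / 1.180993) * 100 = 262.49

262.49 %


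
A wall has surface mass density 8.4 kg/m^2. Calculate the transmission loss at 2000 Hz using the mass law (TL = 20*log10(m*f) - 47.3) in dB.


Given values:
  m = 8.4 kg/m^2, f = 2000 Hz
Formula: TL = 20 * log10(m * f) - 47.3
Compute m * f = 8.4 * 2000 = 16800.0
Compute log10(16800.0) = 4.225309
Compute 20 * 4.225309 = 84.5062
TL = 84.5062 - 47.3 = 37.21

37.21 dB


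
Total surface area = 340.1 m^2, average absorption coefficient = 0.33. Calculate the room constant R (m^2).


Given values:
  S = 340.1 m^2, alpha = 0.33
Formula: R = S * alpha / (1 - alpha)
Numerator: 340.1 * 0.33 = 112.233
Denominator: 1 - 0.33 = 0.67
R = 112.233 / 0.67 = 167.51

167.51 m^2


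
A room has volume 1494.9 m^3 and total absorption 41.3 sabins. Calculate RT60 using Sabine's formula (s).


Given values:
  V = 1494.9 m^3
  A = 41.3 sabins
Formula: RT60 = 0.161 * V / A
Numerator: 0.161 * 1494.9 = 240.6789
RT60 = 240.6789 / 41.3 = 5.828

5.828 s


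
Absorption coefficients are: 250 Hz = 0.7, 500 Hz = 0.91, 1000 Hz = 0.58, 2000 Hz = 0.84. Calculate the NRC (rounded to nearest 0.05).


Given values:
  a_250 = 0.7, a_500 = 0.91
  a_1000 = 0.58, a_2000 = 0.84
Formula: NRC = (a250 + a500 + a1000 + a2000) / 4
Sum = 0.7 + 0.91 + 0.58 + 0.84 = 3.03
NRC = 3.03 / 4 = 0.7575
Rounded to nearest 0.05: 0.75

0.75


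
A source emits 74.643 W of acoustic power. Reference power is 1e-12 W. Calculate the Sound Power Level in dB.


Given values:
  W = 74.643 W
  W_ref = 1e-12 W
Formula: SWL = 10 * log10(W / W_ref)
Compute ratio: W / W_ref = 74643000000000
Compute log10: log10(74643000000000) = 13.872989
Multiply: SWL = 10 * 13.872989 = 138.73

138.73 dB


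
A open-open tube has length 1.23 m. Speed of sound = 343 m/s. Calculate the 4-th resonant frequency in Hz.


Given values:
  Tube type: open-open, L = 1.23 m, c = 343 m/s, n = 4
Formula: f_n = n * c / (2 * L)
Compute 2 * L = 2 * 1.23 = 2.46
f = 4 * 343 / 2.46
f = 557.72

557.72 Hz


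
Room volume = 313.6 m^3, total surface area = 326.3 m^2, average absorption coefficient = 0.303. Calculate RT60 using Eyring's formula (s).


Given values:
  V = 313.6 m^3, S = 326.3 m^2, alpha = 0.303
Formula: RT60 = 0.161 * V / (-S * ln(1 - alpha))
Compute ln(1 - 0.303) = ln(0.697) = -0.36097
Denominator: -326.3 * -0.36097 = 117.7845
Numerator: 0.161 * 313.6 = 50.4896
RT60 = 50.4896 / 117.7845 = 0.429

0.429 s


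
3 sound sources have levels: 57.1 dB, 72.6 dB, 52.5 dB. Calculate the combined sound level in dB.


Formula: L_total = 10 * log10( sum(10^(Li/10)) )
  Source 1: 10^(57.1/10) = 512861.384
  Source 2: 10^(72.6/10) = 18197008.5861
  Source 3: 10^(52.5/10) = 177827.941
Sum of linear values = 18887697.9111
L_total = 10 * log10(18887697.9111) = 72.76

72.76 dB


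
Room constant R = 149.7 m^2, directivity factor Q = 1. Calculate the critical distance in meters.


Given values:
  R = 149.7 m^2, Q = 1
Formula: d_c = 0.141 * sqrt(Q * R)
Compute Q * R = 1 * 149.7 = 149.7
Compute sqrt(149.7) = 12.2352
d_c = 0.141 * 12.2352 = 1.725

1.725 m


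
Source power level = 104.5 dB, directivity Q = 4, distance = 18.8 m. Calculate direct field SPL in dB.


Given values:
  Lw = 104.5 dB, Q = 4, r = 18.8 m
Formula: SPL = Lw + 10 * log10(Q / (4 * pi * r^2))
Compute 4 * pi * r^2 = 4 * pi * 18.8^2 = 4441.458
Compute Q / denom = 4 / 4441.458 = 0.00090061
Compute 10 * log10(0.00090061) = -30.4546
SPL = 104.5 + (-30.4546) = 74.05

74.05 dB


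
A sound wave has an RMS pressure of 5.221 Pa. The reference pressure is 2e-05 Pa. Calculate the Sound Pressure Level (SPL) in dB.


Given values:
  p = 5.221 Pa
  p_ref = 2e-05 Pa
Formula: SPL = 20 * log10(p / p_ref)
Compute ratio: p / p_ref = 5.221 / 2e-05 = 261050
Compute log10: log10(261050) = 5.416724
Multiply: SPL = 20 * 5.416724 = 108.33

108.33 dB


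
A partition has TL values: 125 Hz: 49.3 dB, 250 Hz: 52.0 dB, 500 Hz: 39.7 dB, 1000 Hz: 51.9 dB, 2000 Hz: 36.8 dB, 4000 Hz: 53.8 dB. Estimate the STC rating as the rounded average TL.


Given TL values at each frequency:
  125 Hz: 49.3 dB
  250 Hz: 52.0 dB
  500 Hz: 39.7 dB
  1000 Hz: 51.9 dB
  2000 Hz: 36.8 dB
  4000 Hz: 53.8 dB
Formula: STC ~ round(average of TL values)
Sum = 49.3 + 52.0 + 39.7 + 51.9 + 36.8 + 53.8 = 283.5
Average = 283.5 / 6 = 47.25
Rounded: 47

47


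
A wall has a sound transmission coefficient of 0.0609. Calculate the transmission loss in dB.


Given values:
  tau = 0.0609
Formula: TL = 10 * log10(1 / tau)
Compute 1 / tau = 1 / 0.0609 = 16.4204
Compute log10(16.4204) = 1.215384
TL = 10 * 1.215384 = 12.15

12.15 dB


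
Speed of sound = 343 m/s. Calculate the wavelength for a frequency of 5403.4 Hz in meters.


Given values:
  c = 343 m/s, f = 5403.4 Hz
Formula: lambda = c / f
lambda = 343 / 5403.4
lambda = 0.0635

0.0635 m


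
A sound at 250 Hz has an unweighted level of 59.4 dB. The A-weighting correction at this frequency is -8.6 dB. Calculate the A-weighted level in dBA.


Given values:
  SPL = 59.4 dB
  A-weighting at 250 Hz = -8.6 dB
Formula: L_A = SPL + A_weight
L_A = 59.4 + (-8.6)
L_A = 50.8

50.8 dBA


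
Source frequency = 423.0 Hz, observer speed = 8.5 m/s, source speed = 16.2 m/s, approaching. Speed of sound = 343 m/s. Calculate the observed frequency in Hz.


Given values:
  f_s = 423.0 Hz, v_o = 8.5 m/s, v_s = 16.2 m/s
  Direction: approaching
Formula: f_o = f_s * (c + v_o) / (c - v_s)
Numerator: c + v_o = 343 + 8.5 = 351.5
Denominator: c - v_s = 343 - 16.2 = 326.8
f_o = 423.0 * 351.5 / 326.8 = 454.97

454.97 Hz


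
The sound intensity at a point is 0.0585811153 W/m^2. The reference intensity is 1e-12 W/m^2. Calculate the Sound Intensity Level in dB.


Given values:
  I = 0.0585811153 W/m^2
  I_ref = 1e-12 W/m^2
Formula: SIL = 10 * log10(I / I_ref)
Compute ratio: I / I_ref = 58581115300
Compute log10: log10(58581115300) = 10.767758
Multiply: SIL = 10 * 10.767758 = 107.68

107.68 dB


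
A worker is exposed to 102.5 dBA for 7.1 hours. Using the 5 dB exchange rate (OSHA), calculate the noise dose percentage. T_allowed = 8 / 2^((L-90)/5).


Given values:
  L = 102.5 dBA, T = 7.1 hours
Formula: T_allowed = 8 / 2^((L - 90) / 5)
Compute exponent: (102.5 - 90) / 5 = 2.5
Compute 2^(2.5) = 5.656854
T_allowed = 8 / 5.656854 = 1.414214 hours
Dose = (T / T_allowed) * 100
Dose = (7.1 / 1.414214) * 100 = 502.05

502.05 %


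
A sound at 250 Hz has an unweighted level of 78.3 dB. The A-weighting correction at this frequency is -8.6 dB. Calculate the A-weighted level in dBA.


Given values:
  SPL = 78.3 dB
  A-weighting at 250 Hz = -8.6 dB
Formula: L_A = SPL + A_weight
L_A = 78.3 + (-8.6)
L_A = 69.7

69.7 dBA


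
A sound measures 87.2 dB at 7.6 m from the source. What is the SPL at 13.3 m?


Given values:
  SPL1 = 87.2 dB, r1 = 7.6 m, r2 = 13.3 m
Formula: SPL2 = SPL1 - 20 * log10(r2 / r1)
Compute ratio: r2 / r1 = 13.3 / 7.6 = 1.75
Compute log10: log10(1.75) = 0.243038
Compute drop: 20 * 0.243038 = 4.8608
SPL2 = 87.2 - 4.8608 = 82.34

82.34 dB


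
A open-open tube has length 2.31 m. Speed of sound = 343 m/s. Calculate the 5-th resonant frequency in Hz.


Given values:
  Tube type: open-open, L = 2.31 m, c = 343 m/s, n = 5
Formula: f_n = n * c / (2 * L)
Compute 2 * L = 2 * 2.31 = 4.62
f = 5 * 343 / 4.62
f = 371.21

371.21 Hz


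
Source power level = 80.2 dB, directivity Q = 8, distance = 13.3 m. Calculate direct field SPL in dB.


Given values:
  Lw = 80.2 dB, Q = 8, r = 13.3 m
Formula: SPL = Lw + 10 * log10(Q / (4 * pi * r^2))
Compute 4 * pi * r^2 = 4 * pi * 13.3^2 = 2222.8653
Compute Q / denom = 8 / 2222.8653 = 0.00359896
Compute 10 * log10(0.00359896) = -24.4382
SPL = 80.2 + (-24.4382) = 55.76

55.76 dB


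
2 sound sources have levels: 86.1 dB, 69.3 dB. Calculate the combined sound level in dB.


Formula: L_total = 10 * log10( sum(10^(Li/10)) )
  Source 1: 10^(86.1/10) = 407380277.8041
  Source 2: 10^(69.3/10) = 8511380.382
Sum of linear values = 415891658.1861
L_total = 10 * log10(415891658.1861) = 86.19

86.19 dB


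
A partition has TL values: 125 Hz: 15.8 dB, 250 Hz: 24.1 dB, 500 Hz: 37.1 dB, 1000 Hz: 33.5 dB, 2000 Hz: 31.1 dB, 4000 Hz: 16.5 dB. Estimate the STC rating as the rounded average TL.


Given TL values at each frequency:
  125 Hz: 15.8 dB
  250 Hz: 24.1 dB
  500 Hz: 37.1 dB
  1000 Hz: 33.5 dB
  2000 Hz: 31.1 dB
  4000 Hz: 16.5 dB
Formula: STC ~ round(average of TL values)
Sum = 15.8 + 24.1 + 37.1 + 33.5 + 31.1 + 16.5 = 158.1
Average = 158.1 / 6 = 26.35
Rounded: 26

26


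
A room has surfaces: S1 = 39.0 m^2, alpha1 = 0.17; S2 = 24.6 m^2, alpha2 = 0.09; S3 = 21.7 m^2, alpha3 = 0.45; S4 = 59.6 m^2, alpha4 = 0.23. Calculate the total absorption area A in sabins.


Given surfaces:
  Surface 1: 39.0 * 0.17 = 6.63
  Surface 2: 24.6 * 0.09 = 2.214
  Surface 3: 21.7 * 0.45 = 9.765
  Surface 4: 59.6 * 0.23 = 13.708
Formula: A = sum(Si * alpha_i)
A = 6.63 + 2.214 + 9.765 + 13.708
A = 32.32

32.32 sabins


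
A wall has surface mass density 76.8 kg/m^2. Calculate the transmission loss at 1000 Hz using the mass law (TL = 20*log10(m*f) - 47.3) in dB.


Given values:
  m = 76.8 kg/m^2, f = 1000 Hz
Formula: TL = 20 * log10(m * f) - 47.3
Compute m * f = 76.8 * 1000 = 76800.0
Compute log10(76800.0) = 4.885361
Compute 20 * 4.885361 = 97.7072
TL = 97.7072 - 47.3 = 50.41

50.41 dB


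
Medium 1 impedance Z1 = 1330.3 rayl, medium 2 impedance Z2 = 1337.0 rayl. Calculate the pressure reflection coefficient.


Given values:
  Z1 = 1330.3 rayl, Z2 = 1337.0 rayl
Formula: R = (Z2 - Z1) / (Z2 + Z1)
Numerator: Z2 - Z1 = 1337.0 - 1330.3 = 6.7
Denominator: Z2 + Z1 = 1337.0 + 1330.3 = 2667.3
R = 6.7 / 2667.3 = 0.0025

0.0025


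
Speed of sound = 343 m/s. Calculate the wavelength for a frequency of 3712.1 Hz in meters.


Given values:
  c = 343 m/s, f = 3712.1 Hz
Formula: lambda = c / f
lambda = 343 / 3712.1
lambda = 0.0924

0.0924 m


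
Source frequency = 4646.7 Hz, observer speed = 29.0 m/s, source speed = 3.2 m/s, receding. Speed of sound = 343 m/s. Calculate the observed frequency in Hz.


Given values:
  f_s = 4646.7 Hz, v_o = 29.0 m/s, v_s = 3.2 m/s
  Direction: receding
Formula: f_o = f_s * (c - v_o) / (c + v_s)
Numerator: c - v_o = 343 - 29.0 = 314.0
Denominator: c + v_s = 343 + 3.2 = 346.2
f_o = 4646.7 * 314.0 / 346.2 = 4214.51

4214.51 Hz


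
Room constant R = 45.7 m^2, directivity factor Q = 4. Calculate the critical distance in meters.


Given values:
  R = 45.7 m^2, Q = 4
Formula: d_c = 0.141 * sqrt(Q * R)
Compute Q * R = 4 * 45.7 = 182.8
Compute sqrt(182.8) = 13.5204
d_c = 0.141 * 13.5204 = 1.906

1.906 m


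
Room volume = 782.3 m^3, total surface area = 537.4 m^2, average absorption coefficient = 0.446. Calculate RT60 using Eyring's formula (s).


Given values:
  V = 782.3 m^3, S = 537.4 m^2, alpha = 0.446
Formula: RT60 = 0.161 * V / (-S * ln(1 - alpha))
Compute ln(1 - 0.446) = ln(0.554) = -0.590591
Denominator: -537.4 * -0.590591 = 317.3836
Numerator: 0.161 * 782.3 = 125.9503
RT60 = 125.9503 / 317.3836 = 0.397

0.397 s


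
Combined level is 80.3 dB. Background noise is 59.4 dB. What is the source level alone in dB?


Given values:
  L_total = 80.3 dB, L_bg = 59.4 dB
Formula: L_source = 10 * log10(10^(L_total/10) - 10^(L_bg/10))
Convert to linear:
  10^(80.3/10) = 107151930.5238
  10^(59.4/10) = 870963.59
Difference: 107151930.5238 - 870963.59 = 106280966.9338
L_source = 10 * log10(106280966.9338) = 80.26

80.26 dB


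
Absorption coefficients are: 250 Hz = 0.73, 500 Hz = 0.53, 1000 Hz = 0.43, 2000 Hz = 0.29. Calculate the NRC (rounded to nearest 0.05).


Given values:
  a_250 = 0.73, a_500 = 0.53
  a_1000 = 0.43, a_2000 = 0.29
Formula: NRC = (a250 + a500 + a1000 + a2000) / 4
Sum = 0.73 + 0.53 + 0.43 + 0.29 = 1.98
NRC = 1.98 / 4 = 0.495
Rounded to nearest 0.05: 0.5

0.5


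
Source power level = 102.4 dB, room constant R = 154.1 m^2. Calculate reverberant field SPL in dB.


Given values:
  Lw = 102.4 dB, R = 154.1 m^2
Formula: SPL = Lw + 10 * log10(4 / R)
Compute 4 / R = 4 / 154.1 = 0.025957
Compute 10 * log10(0.025957) = -15.8575
SPL = 102.4 + (-15.8575) = 86.54

86.54 dB


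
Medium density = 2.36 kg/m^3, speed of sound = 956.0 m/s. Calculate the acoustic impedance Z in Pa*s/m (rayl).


Given values:
  rho = 2.36 kg/m^3
  c = 956.0 m/s
Formula: Z = rho * c
Z = 2.36 * 956.0
Z = 2256.16

2256.16 rayl


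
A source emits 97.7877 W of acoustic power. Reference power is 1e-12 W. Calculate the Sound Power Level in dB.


Given values:
  W = 97.7877 W
  W_ref = 1e-12 W
Formula: SWL = 10 * log10(W / W_ref)
Compute ratio: W / W_ref = 97787700000000
Compute log10: log10(97787700000000) = 13.990284
Multiply: SWL = 10 * 13.990284 = 139.9

139.9 dB


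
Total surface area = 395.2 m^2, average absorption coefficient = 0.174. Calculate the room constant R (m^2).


Given values:
  S = 395.2 m^2, alpha = 0.174
Formula: R = S * alpha / (1 - alpha)
Numerator: 395.2 * 0.174 = 68.7648
Denominator: 1 - 0.174 = 0.826
R = 68.7648 / 0.826 = 83.25

83.25 m^2


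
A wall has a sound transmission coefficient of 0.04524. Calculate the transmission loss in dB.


Given values:
  tau = 0.04524
Formula: TL = 10 * log10(1 / tau)
Compute 1 / tau = 1 / 0.04524 = 22.1043
Compute log10(22.1043) = 1.344477
TL = 10 * 1.344477 = 13.44

13.44 dB


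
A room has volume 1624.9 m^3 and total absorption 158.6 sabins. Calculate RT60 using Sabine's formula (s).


Given values:
  V = 1624.9 m^3
  A = 158.6 sabins
Formula: RT60 = 0.161 * V / A
Numerator: 0.161 * 1624.9 = 261.6089
RT60 = 261.6089 / 158.6 = 1.649

1.649 s


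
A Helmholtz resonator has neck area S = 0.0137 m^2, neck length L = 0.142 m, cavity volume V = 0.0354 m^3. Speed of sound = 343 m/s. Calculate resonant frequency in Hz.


Given values:
  S = 0.0137 m^2, L = 0.142 m, V = 0.0354 m^3, c = 343 m/s
Formula: f = (c / (2*pi)) * sqrt(S / (V * L))
Compute V * L = 0.0354 * 0.142 = 0.0050268
Compute S / (V * L) = 0.0137 / 0.0050268 = 2.7254
Compute sqrt(2.7254) = 1.650879
Compute c / (2*pi) = 343 / 6.283185 = 54.590148
f = 54.590148 * 1.650879 = 90.12

90.12 Hz


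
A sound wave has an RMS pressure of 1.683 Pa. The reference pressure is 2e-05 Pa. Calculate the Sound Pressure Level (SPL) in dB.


Given values:
  p = 1.683 Pa
  p_ref = 2e-05 Pa
Formula: SPL = 20 * log10(p / p_ref)
Compute ratio: p / p_ref = 1.683 / 2e-05 = 84150
Compute log10: log10(84150) = 4.925054
Multiply: SPL = 20 * 4.925054 = 98.5

98.5 dB


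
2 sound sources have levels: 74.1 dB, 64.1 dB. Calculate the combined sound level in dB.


Formula: L_total = 10 * log10( sum(10^(Li/10)) )
  Source 1: 10^(74.1/10) = 25703957.8277
  Source 2: 10^(64.1/10) = 2570395.7828
Sum of linear values = 28274353.6105
L_total = 10 * log10(28274353.6105) = 74.51

74.51 dB


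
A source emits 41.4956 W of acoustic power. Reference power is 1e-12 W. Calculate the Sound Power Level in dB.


Given values:
  W = 41.4956 W
  W_ref = 1e-12 W
Formula: SWL = 10 * log10(W / W_ref)
Compute ratio: W / W_ref = 41495600000000
Compute log10: log10(41495600000000) = 13.618002
Multiply: SWL = 10 * 13.618002 = 136.18

136.18 dB


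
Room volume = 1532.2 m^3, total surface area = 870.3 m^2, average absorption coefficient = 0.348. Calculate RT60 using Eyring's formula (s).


Given values:
  V = 1532.2 m^3, S = 870.3 m^2, alpha = 0.348
Formula: RT60 = 0.161 * V / (-S * ln(1 - alpha))
Compute ln(1 - 0.348) = ln(0.652) = -0.427711
Denominator: -870.3 * -0.427711 = 372.2369
Numerator: 0.161 * 1532.2 = 246.6842
RT60 = 246.6842 / 372.2369 = 0.663

0.663 s


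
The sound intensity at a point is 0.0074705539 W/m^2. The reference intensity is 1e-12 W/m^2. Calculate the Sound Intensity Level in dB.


Given values:
  I = 0.0074705539 W/m^2
  I_ref = 1e-12 W/m^2
Formula: SIL = 10 * log10(I / I_ref)
Compute ratio: I / I_ref = 7470553900
Compute log10: log10(7470553900) = 9.873353
Multiply: SIL = 10 * 9.873353 = 98.73

98.73 dB


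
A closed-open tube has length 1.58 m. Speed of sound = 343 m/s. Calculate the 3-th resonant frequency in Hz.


Given values:
  Tube type: closed-open, L = 1.58 m, c = 343 m/s, n = 3
Formula: f_n = (2n - 1) * c / (4 * L)
Compute 2n - 1 = 2*3 - 1 = 5
Compute 4 * L = 4 * 1.58 = 6.32
f = 5 * 343 / 6.32
f = 271.36

271.36 Hz


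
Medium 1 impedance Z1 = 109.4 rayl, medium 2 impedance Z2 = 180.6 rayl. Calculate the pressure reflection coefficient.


Given values:
  Z1 = 109.4 rayl, Z2 = 180.6 rayl
Formula: R = (Z2 - Z1) / (Z2 + Z1)
Numerator: Z2 - Z1 = 180.6 - 109.4 = 71.2
Denominator: Z2 + Z1 = 180.6 + 109.4 = 290.0
R = 71.2 / 290.0 = 0.2455

0.2455


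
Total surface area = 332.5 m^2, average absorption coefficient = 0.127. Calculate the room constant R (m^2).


Given values:
  S = 332.5 m^2, alpha = 0.127
Formula: R = S * alpha / (1 - alpha)
Numerator: 332.5 * 0.127 = 42.2275
Denominator: 1 - 0.127 = 0.873
R = 42.2275 / 0.873 = 48.37

48.37 m^2


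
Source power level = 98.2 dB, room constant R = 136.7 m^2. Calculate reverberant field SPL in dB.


Given values:
  Lw = 98.2 dB, R = 136.7 m^2
Formula: SPL = Lw + 10 * log10(4 / R)
Compute 4 / R = 4 / 136.7 = 0.029261
Compute 10 * log10(0.029261) = -15.3371
SPL = 98.2 + (-15.3371) = 82.86

82.86 dB


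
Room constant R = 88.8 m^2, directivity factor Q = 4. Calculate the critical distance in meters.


Given values:
  R = 88.8 m^2, Q = 4
Formula: d_c = 0.141 * sqrt(Q * R)
Compute Q * R = 4 * 88.8 = 355.2
Compute sqrt(355.2) = 18.8468
d_c = 0.141 * 18.8468 = 2.657

2.657 m


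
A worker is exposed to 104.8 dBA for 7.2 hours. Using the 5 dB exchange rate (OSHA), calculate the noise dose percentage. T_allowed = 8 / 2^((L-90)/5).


Given values:
  L = 104.8 dBA, T = 7.2 hours
Formula: T_allowed = 8 / 2^((L - 90) / 5)
Compute exponent: (104.8 - 90) / 5 = 2.96
Compute 2^(2.96) = 7.78124
T_allowed = 8 / 7.78124 = 1.028114 hours
Dose = (T / T_allowed) * 100
Dose = (7.2 / 1.028114) * 100 = 700.31

700.31 %


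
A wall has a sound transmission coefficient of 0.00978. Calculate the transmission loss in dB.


Given values:
  tau = 0.00978
Formula: TL = 10 * log10(1 / tau)
Compute 1 / tau = 1 / 0.00978 = 102.2495
Compute log10(102.2495) = 2.009661
TL = 10 * 2.009661 = 20.1

20.1 dB


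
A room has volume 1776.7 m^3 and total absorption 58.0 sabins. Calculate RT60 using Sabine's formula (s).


Given values:
  V = 1776.7 m^3
  A = 58.0 sabins
Formula: RT60 = 0.161 * V / A
Numerator: 0.161 * 1776.7 = 286.0487
RT60 = 286.0487 / 58.0 = 4.932

4.932 s


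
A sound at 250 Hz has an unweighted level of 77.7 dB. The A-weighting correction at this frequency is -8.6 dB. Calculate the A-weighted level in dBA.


Given values:
  SPL = 77.7 dB
  A-weighting at 250 Hz = -8.6 dB
Formula: L_A = SPL + A_weight
L_A = 77.7 + (-8.6)
L_A = 69.1

69.1 dBA


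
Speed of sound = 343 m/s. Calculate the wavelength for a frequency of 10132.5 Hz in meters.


Given values:
  c = 343 m/s, f = 10132.5 Hz
Formula: lambda = c / f
lambda = 343 / 10132.5
lambda = 0.0339

0.0339 m


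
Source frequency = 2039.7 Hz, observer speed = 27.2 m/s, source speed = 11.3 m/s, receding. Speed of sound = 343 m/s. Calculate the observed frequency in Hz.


Given values:
  f_s = 2039.7 Hz, v_o = 27.2 m/s, v_s = 11.3 m/s
  Direction: receding
Formula: f_o = f_s * (c - v_o) / (c + v_s)
Numerator: c - v_o = 343 - 27.2 = 315.8
Denominator: c + v_s = 343 + 11.3 = 354.3
f_o = 2039.7 * 315.8 / 354.3 = 1818.06

1818.06 Hz


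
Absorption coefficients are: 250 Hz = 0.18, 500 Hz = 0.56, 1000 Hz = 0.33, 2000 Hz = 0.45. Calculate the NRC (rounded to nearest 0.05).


Given values:
  a_250 = 0.18, a_500 = 0.56
  a_1000 = 0.33, a_2000 = 0.45
Formula: NRC = (a250 + a500 + a1000 + a2000) / 4
Sum = 0.18 + 0.56 + 0.33 + 0.45 = 1.52
NRC = 1.52 / 4 = 0.38
Rounded to nearest 0.05: 0.4

0.4


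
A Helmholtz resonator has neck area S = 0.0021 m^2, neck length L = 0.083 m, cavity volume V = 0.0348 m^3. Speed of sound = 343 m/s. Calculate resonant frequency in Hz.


Given values:
  S = 0.0021 m^2, L = 0.083 m, V = 0.0348 m^3, c = 343 m/s
Formula: f = (c / (2*pi)) * sqrt(S / (V * L))
Compute V * L = 0.0348 * 0.083 = 0.0028884
Compute S / (V * L) = 0.0021 / 0.0028884 = 0.727
Compute sqrt(0.727) = 0.852643
Compute c / (2*pi) = 343 / 6.283185 = 54.590148
f = 54.590148 * 0.852643 = 46.55

46.55 Hz


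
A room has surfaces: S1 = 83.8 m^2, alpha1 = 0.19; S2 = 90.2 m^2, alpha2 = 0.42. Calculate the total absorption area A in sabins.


Given surfaces:
  Surface 1: 83.8 * 0.19 = 15.922
  Surface 2: 90.2 * 0.42 = 37.884
Formula: A = sum(Si * alpha_i)
A = 15.922 + 37.884
A = 53.81

53.81 sabins


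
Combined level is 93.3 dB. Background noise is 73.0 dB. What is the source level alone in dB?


Given values:
  L_total = 93.3 dB, L_bg = 73.0 dB
Formula: L_source = 10 * log10(10^(L_total/10) - 10^(L_bg/10))
Convert to linear:
  10^(93.3/10) = 2137962089.5022
  10^(73.0/10) = 19952623.1497
Difference: 2137962089.5022 - 19952623.1497 = 2118009466.3525
L_source = 10 * log10(2118009466.3525) = 93.26

93.26 dB


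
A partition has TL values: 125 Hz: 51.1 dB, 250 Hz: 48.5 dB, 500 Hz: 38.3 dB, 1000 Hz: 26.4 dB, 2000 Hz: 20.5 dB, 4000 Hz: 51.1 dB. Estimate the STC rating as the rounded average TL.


Given TL values at each frequency:
  125 Hz: 51.1 dB
  250 Hz: 48.5 dB
  500 Hz: 38.3 dB
  1000 Hz: 26.4 dB
  2000 Hz: 20.5 dB
  4000 Hz: 51.1 dB
Formula: STC ~ round(average of TL values)
Sum = 51.1 + 48.5 + 38.3 + 26.4 + 20.5 + 51.1 = 235.9
Average = 235.9 / 6 = 39.32
Rounded: 39

39


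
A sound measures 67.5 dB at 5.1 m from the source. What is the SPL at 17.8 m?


Given values:
  SPL1 = 67.5 dB, r1 = 5.1 m, r2 = 17.8 m
Formula: SPL2 = SPL1 - 20 * log10(r2 / r1)
Compute ratio: r2 / r1 = 17.8 / 5.1 = 3.4902
Compute log10: log10(3.4902) = 0.54285
Compute drop: 20 * 0.54285 = 10.857
SPL2 = 67.5 - 10.857 = 56.64

56.64 dB


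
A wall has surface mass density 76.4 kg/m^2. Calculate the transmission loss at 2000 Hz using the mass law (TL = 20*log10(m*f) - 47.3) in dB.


Given values:
  m = 76.4 kg/m^2, f = 2000 Hz
Formula: TL = 20 * log10(m * f) - 47.3
Compute m * f = 76.4 * 2000 = 152800.0
Compute log10(152800.0) = 5.184123
Compute 20 * 5.184123 = 103.6825
TL = 103.6825 - 47.3 = 56.38

56.38 dB


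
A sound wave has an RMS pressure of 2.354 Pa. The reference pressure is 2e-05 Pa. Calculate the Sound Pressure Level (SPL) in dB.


Given values:
  p = 2.354 Pa
  p_ref = 2e-05 Pa
Formula: SPL = 20 * log10(p / p_ref)
Compute ratio: p / p_ref = 2.354 / 2e-05 = 117700
Compute log10: log10(117700) = 5.070776
Multiply: SPL = 20 * 5.070776 = 101.42

101.42 dB


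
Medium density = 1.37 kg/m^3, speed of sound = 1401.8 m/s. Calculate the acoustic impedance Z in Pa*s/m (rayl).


Given values:
  rho = 1.37 kg/m^3
  c = 1401.8 m/s
Formula: Z = rho * c
Z = 1.37 * 1401.8
Z = 1920.47

1920.47 rayl


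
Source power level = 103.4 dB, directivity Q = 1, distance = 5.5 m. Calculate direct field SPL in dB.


Given values:
  Lw = 103.4 dB, Q = 1, r = 5.5 m
Formula: SPL = Lw + 10 * log10(Q / (4 * pi * r^2))
Compute 4 * pi * r^2 = 4 * pi * 5.5^2 = 380.1327
Compute Q / denom = 1 / 380.1327 = 0.00263066
Compute 10 * log10(0.00263066) = -25.7994
SPL = 103.4 + (-25.7994) = 77.6

77.6 dB


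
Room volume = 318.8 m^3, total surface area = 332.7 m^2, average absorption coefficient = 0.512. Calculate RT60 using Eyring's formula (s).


Given values:
  V = 318.8 m^3, S = 332.7 m^2, alpha = 0.512
Formula: RT60 = 0.161 * V / (-S * ln(1 - alpha))
Compute ln(1 - 0.512) = ln(0.488) = -0.71744
Denominator: -332.7 * -0.71744 = 238.6923
Numerator: 0.161 * 318.8 = 51.3268
RT60 = 51.3268 / 238.6923 = 0.215

0.215 s


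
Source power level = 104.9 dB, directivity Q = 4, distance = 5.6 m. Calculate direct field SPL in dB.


Given values:
  Lw = 104.9 dB, Q = 4, r = 5.6 m
Formula: SPL = Lw + 10 * log10(Q / (4 * pi * r^2))
Compute 4 * pi * r^2 = 4 * pi * 5.6^2 = 394.0814
Compute Q / denom = 4 / 394.0814 = 0.01015019
Compute 10 * log10(0.01015019) = -19.9353
SPL = 104.9 + (-19.9353) = 84.96

84.96 dB


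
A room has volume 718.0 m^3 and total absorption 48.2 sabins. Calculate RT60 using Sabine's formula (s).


Given values:
  V = 718.0 m^3
  A = 48.2 sabins
Formula: RT60 = 0.161 * V / A
Numerator: 0.161 * 718.0 = 115.598
RT60 = 115.598 / 48.2 = 2.398

2.398 s
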